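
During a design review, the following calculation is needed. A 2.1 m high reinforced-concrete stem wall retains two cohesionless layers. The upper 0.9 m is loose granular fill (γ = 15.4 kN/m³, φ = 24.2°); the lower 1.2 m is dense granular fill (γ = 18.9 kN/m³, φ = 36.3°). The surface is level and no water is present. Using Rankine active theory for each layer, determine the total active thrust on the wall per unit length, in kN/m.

10.4 kN/m

K_a1 = tan²(45°−24.2°/2) = 0.4185; K_a2 = tan²(45°−36.3°/2) = 0.2563.
Layer 1: σ at base = K_a1 γ₁ h₁ = 5.801 kPa; P₁ = ½×5.801×0.9 = 2.610.
Layer 2: σ_v at top = γ₁h₁ = 13.86; σ_h top = K_a2×13.86 = 3.552; σ_h base = K_a2×(13.86+18.9×1.2) = 9.364.
P₂ = ½(3.552+9.364)×1.2 = 7.750. Total P_a = 2.610+7.750 = 10.36 kN/m.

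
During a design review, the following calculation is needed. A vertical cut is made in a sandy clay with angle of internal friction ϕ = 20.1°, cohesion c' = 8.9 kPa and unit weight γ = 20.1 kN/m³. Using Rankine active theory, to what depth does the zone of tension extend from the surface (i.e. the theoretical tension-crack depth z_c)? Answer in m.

1.27 m

K_a = tan²(45° − 20.1°/2) = 0.4885; √K_a = 0.6989.
The active pressure is zero where K_a γ z = 2c√K_a, so z_c = 2c/(γ√K_a) = 2×8.9/(20.1×0.6989) = 1.267 m.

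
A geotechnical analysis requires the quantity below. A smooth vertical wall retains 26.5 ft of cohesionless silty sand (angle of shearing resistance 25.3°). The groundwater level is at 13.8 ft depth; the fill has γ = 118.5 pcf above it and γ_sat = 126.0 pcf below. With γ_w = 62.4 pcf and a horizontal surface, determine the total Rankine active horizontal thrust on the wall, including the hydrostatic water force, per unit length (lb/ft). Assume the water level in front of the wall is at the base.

K_a = tan²(45° − φ/2) = 0.4012.
γ' = 126.0 − 62.4 = 63.60 pcf. Depth below WT = 12.7 ft.
σ'_h at WT = K_a γ d_w = 656.1 psf; at base = 656.1 + K_a γ' × 12.7 = 980.1 psf.
P₁ (0–13.8 ft) = ½×656.1×13.8 = 4527. P₂ (13.8–26.5 ft) = ½(656.1+980.1)×12.7 = 10390.
P_w = ½ γ_w h₂² = 0.5×62.4×12.7² = 5032. Total = 4527+10390+5032 = 19950 lb/ft.

19900 lb/ft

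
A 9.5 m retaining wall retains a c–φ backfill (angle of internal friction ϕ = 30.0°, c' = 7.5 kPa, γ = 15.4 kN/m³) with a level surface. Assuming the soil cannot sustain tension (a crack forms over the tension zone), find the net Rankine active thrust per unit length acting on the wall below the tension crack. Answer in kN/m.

K_a = 0.3333; √K_a = 0.5774.
Tension-crack depth z_c = 2c/(γ√K_a) = 2×7.5/(15.4×0.5774) = 1.687 m.
σ_a at base = K_a γ H − 2c√K_a = 0.3333×15.4×9.5 − 2×7.5×0.5774 = 40.11 kPa.
P_a = ½ × 40.11 × (H − z_c) = 0.5×40.11×7.813 = 156.7 kN/m.

157 kN/m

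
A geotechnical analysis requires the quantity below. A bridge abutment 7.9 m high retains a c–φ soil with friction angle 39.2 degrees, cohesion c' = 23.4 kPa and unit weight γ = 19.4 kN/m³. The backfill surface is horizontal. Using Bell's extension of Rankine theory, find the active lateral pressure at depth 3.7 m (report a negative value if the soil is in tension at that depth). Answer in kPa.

-6.04 kPa

K_a = (1 − sin φ)/(1 + sin φ) = 0.2255.
σ_a = K_a γ z − 2c√K_a = 0.2255×19.4×3.7 − 2×23.4×0.4748 = -6.038 kPa.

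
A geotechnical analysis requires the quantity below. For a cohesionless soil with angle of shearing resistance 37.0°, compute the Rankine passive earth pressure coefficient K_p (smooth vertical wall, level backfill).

4.02

K_p = (1 + sin φ)/(1 − sin φ) = tan²(45° + 37.0°/2) = 4.023.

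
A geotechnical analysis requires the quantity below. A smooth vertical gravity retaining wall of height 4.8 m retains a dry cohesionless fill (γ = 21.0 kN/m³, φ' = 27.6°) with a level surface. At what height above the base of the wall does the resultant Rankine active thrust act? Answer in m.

K_a = 0.3668.
The pressure distribution is triangular, so the resultant acts at H/3 above the base = 4.8/3 = 1.600 m.

1.60 m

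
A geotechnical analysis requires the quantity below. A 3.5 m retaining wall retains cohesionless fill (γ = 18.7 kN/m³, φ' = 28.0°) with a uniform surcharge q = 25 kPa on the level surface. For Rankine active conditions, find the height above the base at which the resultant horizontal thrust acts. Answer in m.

1.42 m

K_a = 0.3610.
Triangular part P₁ = ½K_aγH² = 41.35 at H/3 = 1.167 m; rectangular part P₂ = K_a q H = 31.59 at H/2 = 1.750 m.
ȳ = (P₁·1.167 + P₂·1.750)/(P₁+P₂) = 1.419 m.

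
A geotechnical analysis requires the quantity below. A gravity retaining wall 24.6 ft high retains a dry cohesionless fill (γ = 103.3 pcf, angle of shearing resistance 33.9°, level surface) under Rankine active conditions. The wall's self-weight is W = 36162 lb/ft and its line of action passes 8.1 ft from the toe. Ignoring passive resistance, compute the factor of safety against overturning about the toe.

4.03

K_a = tan²(45° − 33.9°/2) = 0.2839.
P_a = ½K_aγH² = 0.5×0.2839×103.3×24.6² = 8874 lb/ft, acting at H/3 = 8.200 ft above the base.
Overturning moment M_o = P_a × H/3 = 8874 × 8.200 = 72770.
Resisting moment M_r = W × 8.1 = 36162 × 8.1 = 292900.
FS_overturning = M_r/M_o = 292900/72770 = 4.025.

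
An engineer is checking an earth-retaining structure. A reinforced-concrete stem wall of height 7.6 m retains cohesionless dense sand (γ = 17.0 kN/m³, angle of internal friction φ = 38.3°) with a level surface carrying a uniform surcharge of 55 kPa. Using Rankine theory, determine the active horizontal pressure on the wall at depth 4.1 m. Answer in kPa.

29.3 kPa

K_a = (1 − sin φ)/(1 + sin φ) = 0.2347.
σ_v = γz + q = 17.0 × 4.1 + 55 = 124.7 kPa.
σ_h = K_a σ_v = 0.2347 × 124.7 = 29.27 kPa.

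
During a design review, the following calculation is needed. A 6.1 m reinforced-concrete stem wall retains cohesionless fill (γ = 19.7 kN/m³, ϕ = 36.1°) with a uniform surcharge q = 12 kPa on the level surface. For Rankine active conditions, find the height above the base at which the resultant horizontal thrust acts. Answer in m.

K_a = 0.2585.
Triangular part P₁ = ½K_aγH² = 94.74 at H/3 = 2.033 m; rectangular part P₂ = K_a q H = 18.92 at H/2 = 3.050 m.
ȳ = (P₁·2.033 + P₂·3.050)/(P₁+P₂) = 2.203 m.

2.20 m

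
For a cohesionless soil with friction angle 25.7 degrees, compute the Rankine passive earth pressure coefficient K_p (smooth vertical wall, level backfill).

K_p = (1 + sin φ)/(1 − sin φ) = tan²(45° + 25.7°/2) = 2.531.

2.53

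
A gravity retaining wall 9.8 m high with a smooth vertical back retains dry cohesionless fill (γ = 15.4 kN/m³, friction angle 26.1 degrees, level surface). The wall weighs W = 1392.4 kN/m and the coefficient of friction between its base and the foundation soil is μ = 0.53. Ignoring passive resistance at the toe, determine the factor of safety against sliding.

2.57

K_a = tan²(45° − 26.1°/2) = 0.3889.
P_a = ½K_aγH² = 0.5×0.3889×15.4×9.8² = 287.6 kN/m, acting at H/3 = 3.267 m above the base.
FS_sliding = μW / P_a = 0.53×1392.4 / 287.6 = 2.566.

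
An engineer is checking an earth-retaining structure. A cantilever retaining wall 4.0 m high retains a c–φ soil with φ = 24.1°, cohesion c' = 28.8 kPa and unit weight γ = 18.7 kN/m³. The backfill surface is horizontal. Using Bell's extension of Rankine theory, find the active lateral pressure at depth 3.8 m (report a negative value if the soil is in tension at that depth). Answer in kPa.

-7.48 kPa

K_a = (1 − sin φ)/(1 + sin φ) = 0.4201.
σ_a = K_a γ z − 2c√K_a = 0.4201×18.7×3.8 − 2×28.8×0.6482 = -7.481 kPa.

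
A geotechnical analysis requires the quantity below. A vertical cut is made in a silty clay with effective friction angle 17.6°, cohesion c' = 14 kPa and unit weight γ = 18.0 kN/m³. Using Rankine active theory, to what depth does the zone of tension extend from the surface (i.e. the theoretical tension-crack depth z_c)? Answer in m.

K_a = tan²(45° − 17.6°/2) = 0.5357; √K_a = 0.7319.
The active pressure is zero where K_a γ z = 2c√K_a, so z_c = 2c/(γ√K_a) = 2×14/(18.0×0.7319) = 2.125 m.

2.13 m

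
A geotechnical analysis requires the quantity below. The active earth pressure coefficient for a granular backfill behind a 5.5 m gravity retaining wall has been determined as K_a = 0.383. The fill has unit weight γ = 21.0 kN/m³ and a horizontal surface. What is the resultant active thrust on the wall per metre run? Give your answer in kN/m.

122 kN/m

P = ½ K_a γ H² = 0.5 × 0.383 × 21.0 × 5.5² = 121.7 kN/m.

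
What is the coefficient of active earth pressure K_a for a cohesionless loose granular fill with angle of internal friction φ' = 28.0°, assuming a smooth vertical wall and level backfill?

K_a = tan²(45° − φ/2) = tan²(31.00°) = 0.3610.

0.361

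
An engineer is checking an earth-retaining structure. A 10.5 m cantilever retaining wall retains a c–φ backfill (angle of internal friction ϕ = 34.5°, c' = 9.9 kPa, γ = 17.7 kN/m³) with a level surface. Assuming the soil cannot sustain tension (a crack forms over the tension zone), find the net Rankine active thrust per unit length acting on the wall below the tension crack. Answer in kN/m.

172 kN/m

K_a = 0.2768; √K_a = 0.5261.
Tension-crack depth z_c = 2c/(γ√K_a) = 2×9.9/(17.7×0.5261) = 2.126 m.
σ_a at base = K_a γ H − 2c√K_a = 0.2768×17.7×10.5 − 2×9.9×0.5261 = 41.03 kPa.
P_a = ½ × 41.03 × (H − z_c) = 0.5×41.03×8.374 = 171.8 kN/m.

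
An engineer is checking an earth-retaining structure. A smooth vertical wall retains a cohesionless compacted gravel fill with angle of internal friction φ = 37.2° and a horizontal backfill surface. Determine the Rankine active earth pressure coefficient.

K_a = tan²(45° − φ/2) = tan²(26.40°) = 0.2464.

0.246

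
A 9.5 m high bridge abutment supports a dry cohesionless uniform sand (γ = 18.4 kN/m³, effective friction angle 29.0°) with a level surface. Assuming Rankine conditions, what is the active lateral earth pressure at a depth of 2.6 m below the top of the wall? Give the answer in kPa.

16.6 kPa

K_a = (1 − sin φ)/(1 + sin φ) = 0.3470.
σ_h = K_a γ z = 0.3470 × 18.4 × 2.6 = 16.60 kPa.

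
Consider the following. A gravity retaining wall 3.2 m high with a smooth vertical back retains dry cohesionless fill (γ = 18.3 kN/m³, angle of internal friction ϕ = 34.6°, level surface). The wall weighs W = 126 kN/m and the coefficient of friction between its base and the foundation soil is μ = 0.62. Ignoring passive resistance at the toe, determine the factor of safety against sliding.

K_a = tan²(45° − 34.6°/2) = 0.2756.
P_a = ½K_aγH² = 0.5×0.2756×18.3×3.2² = 25.83 kN/m, acting at H/3 = 1.067 m above the base.
FS_sliding = μW / P_a = 0.62×126 / 25.83 = 3.025.

3.02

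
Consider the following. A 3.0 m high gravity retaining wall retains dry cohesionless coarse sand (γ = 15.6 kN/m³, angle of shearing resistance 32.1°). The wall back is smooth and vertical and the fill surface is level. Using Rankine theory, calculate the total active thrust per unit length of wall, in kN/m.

K_a = tan²(45° − φ/2) = 0.3060.
P_a = ½ K_a γ H² = 0.5 × 0.3060 × 15.6 × 3.0² = 21.48 kN/m.

21.5 kN/m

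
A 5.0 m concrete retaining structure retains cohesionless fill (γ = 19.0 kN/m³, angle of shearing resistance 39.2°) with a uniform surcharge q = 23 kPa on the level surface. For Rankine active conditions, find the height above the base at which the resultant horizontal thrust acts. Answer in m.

1.94 m

K_a = 0.2255.
Triangular part P₁ = ½K_aγH² = 53.55 at H/3 = 1.667 m; rectangular part P₂ = K_a q H = 25.93 at H/2 = 2.500 m.
ȳ = (P₁·1.667 + P₂·2.500)/(P₁+P₂) = 1.939 m.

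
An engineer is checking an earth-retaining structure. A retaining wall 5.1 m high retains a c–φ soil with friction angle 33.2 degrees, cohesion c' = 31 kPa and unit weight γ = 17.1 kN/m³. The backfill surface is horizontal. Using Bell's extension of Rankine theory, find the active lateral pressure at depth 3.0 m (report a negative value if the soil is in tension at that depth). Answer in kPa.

K_a = (1 − sin φ)/(1 + sin φ) = 0.2924.
σ_a = K_a γ z − 2c√K_a = 0.2924×17.1×3.0 − 2×31×0.5407 = -18.53 kPa.

-18.5 kPa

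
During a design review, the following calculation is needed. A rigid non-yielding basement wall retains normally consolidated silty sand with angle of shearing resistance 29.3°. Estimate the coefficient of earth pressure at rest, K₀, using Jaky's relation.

0.511

K₀ = 1 − sin φ' = 1 − sin 29.3° = 0.5106.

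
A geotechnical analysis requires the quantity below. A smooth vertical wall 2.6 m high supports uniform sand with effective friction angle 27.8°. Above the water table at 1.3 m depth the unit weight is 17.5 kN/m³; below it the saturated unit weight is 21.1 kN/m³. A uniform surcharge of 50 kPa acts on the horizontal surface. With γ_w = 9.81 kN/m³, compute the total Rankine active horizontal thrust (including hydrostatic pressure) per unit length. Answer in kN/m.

K_a = tan²(45° − φ/2) = 0.3639.
γ' = 21.1 − 9.81 = 11.29 kN/m³. h₂ = H − d_w = 1.3 m.
σ'_h: at surface K_a·q = 18.19; at WT K_a(q+γd_w) = 26.47; at base K_a(q+γd_w+γ'h₂) = 31.81 kPa.
P₁ = ½(18.19+26.47)×1.3 = 29.03; P₂ = ½(26.47+31.81)×1.3 = 37.89; P_w = ½γ_w h₂² = 8.289.
Total = 29.03+37.89+8.289 = 75.21 kN/m.

75.2 kN/m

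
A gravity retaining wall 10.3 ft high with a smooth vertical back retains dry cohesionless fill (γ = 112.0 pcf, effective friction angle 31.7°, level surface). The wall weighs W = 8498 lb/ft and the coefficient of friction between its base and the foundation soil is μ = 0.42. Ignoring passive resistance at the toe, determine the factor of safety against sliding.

1.93

K_a = tan²(45° − 31.7°/2) = 0.3111.
P_a = ½K_aγH² = 0.5×0.3111×112.0×10.3² = 1848 lb/ft, acting at H/3 = 3.433 ft above the base.
FS_sliding = μW / P_a = 0.42×8498 / 1848 = 1.931.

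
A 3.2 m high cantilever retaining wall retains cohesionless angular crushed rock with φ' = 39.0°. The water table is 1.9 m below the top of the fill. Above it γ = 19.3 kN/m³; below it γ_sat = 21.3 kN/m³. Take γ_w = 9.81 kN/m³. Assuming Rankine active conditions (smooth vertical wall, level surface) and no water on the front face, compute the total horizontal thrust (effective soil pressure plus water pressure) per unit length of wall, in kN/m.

K_a = tan²(45° − φ/2) = 0.2275.
γ' = 21.3 − 9.81 = 11.49 kN/m³. Depth below WT = 1.3 m.
σ'_h at WT = K_a γ d_w = 8.343 kPa; at base = 8.343 + K_a γ' × 1.3 = 11.74 kPa.
P₁ (0–1.9 m) = ½×8.343×1.9 = 7.926. P₂ (1.9–3.2 m) = ½(8.343+11.74)×1.3 = 13.05.
P_w = ½ γ_w h₂² = 0.5×9.81×1.3² = 8.289. Total = 7.926+13.05+8.289 = 29.27 kN/m.

29.3 kN/m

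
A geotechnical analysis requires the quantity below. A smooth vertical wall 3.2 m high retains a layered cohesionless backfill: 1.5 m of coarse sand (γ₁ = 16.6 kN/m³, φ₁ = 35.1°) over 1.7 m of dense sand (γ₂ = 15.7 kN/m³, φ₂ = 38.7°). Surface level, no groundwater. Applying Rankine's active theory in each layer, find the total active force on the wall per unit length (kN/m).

20.0 kN/m

K_a1 = tan²(45°−35.1°/2) = 0.2698; K_a2 = tan²(45°−38.7°/2) = 0.2306.
Layer 1: σ at base = K_a1 γ₁ h₁ = 6.719 kPa; P₁ = ½×6.719×1.5 = 5.039.
Layer 2: σ_v at top = γ₁h₁ = 24.90; σ_h top = K_a2×24.90 = 5.742; σ_h base = K_a2×(24.90+15.7×1.7) = 11.90.
P₂ = ½(5.742+11.90)×1.7 = 14.99. Total P_a = 5.039+14.99 = 20.03 kN/m.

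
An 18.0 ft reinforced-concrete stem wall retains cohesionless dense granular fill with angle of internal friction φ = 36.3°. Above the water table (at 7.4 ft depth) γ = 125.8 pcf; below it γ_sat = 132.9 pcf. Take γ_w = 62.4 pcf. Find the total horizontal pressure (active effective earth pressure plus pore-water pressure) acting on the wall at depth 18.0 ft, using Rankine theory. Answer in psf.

1090 psf

K_a = (1 − sin φ)/(1 + sin φ) = 0.2563.
γ' = 132.9 − 62.4 = 70.50 pcf.
Effective vertical stress at 18.0 ft: σ'_v = 125.8×7.4 + 70.50×10.6 = 1678 psf.
σ'_h = K_a σ'_v = 0.2563 × 1678 = 430.1 psf; u = γ_w × 10.6 = 661.4 psf.
Total σ_h = 430.1 + 661.4 = 1092 psf.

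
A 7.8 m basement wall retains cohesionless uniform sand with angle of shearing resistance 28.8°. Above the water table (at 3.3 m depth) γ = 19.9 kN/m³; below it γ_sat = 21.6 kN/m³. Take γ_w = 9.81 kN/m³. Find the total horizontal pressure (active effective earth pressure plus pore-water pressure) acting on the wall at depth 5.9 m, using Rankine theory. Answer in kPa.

K_a = (1 − sin φ)/(1 + sin φ) = 0.3498.
γ' = 21.6 − 9.81 = 11.79 kN/m³.
Effective vertical stress at 5.9 m: σ'_v = 19.9×3.3 + 11.79×2.60 = 96.32 kPa.
σ'_h = K_a σ'_v = 0.3498 × 96.32 = 33.69 kPa; u = γ_w × 2.60 = 25.51 kPa.
Total σ_h = 33.69 + 25.51 = 59.20 kPa.

59.2 kPa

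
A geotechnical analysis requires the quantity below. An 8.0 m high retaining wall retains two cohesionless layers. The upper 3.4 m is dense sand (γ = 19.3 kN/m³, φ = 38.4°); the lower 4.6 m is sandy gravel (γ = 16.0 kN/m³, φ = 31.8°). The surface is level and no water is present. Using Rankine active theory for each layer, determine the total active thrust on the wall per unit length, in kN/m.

172 kN/m

K_a1 = tan²(45°−38.4°/2) = 0.2337; K_a2 = tan²(45°−31.8°/2) = 0.3098.
Layer 1: σ at base = K_a1 γ₁ h₁ = 15.33 kPa; P₁ = ½×15.33×3.4 = 26.07.
Layer 2: σ_v at top = γ₁h₁ = 65.62; σ_h top = K_a2×65.62 = 20.33; σ_h base = K_a2×(65.62+16.0×4.6) = 43.13.
P₂ = ½(20.33+43.13)×4.6 = 146.0. Total P_a = 26.07+146.0 = 172.0 kN/m.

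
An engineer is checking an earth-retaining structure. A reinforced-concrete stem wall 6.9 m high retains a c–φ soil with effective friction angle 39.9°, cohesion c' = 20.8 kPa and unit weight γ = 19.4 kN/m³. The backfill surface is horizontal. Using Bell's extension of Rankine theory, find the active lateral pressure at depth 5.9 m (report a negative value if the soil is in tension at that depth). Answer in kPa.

K_a = (1 − sin φ)/(1 + sin φ) = 0.2184.
σ_a = K_a γ z − 2c√K_a = 0.2184×19.4×5.9 − 2×20.8×0.4674 = 5.559 kPa.

5.56 kPa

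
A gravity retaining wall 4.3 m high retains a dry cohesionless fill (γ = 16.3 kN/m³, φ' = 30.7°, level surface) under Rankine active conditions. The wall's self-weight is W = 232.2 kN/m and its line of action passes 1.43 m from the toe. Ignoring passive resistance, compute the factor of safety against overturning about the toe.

4.74

K_a = tan²(45° − 30.7°/2) = 0.3240.
P_a = ½K_aγH² = 0.5×0.3240×16.3×4.3² = 48.83 kN/m, acting at H/3 = 1.433 m above the base.
Overturning moment M_o = P_a × H/3 = 48.83 × 1.433 = 69.99.
Resisting moment M_r = W × 1.43 = 232.2 × 1.43 = 332.0.
FS_overturning = M_r/M_o = 332.0/69.99 = 4.744.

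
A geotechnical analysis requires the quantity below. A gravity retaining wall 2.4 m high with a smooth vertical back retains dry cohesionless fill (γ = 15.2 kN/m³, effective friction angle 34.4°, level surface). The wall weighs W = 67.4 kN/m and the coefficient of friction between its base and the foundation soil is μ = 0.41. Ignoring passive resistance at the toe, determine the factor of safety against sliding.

K_a = tan²(45° − 34.4°/2) = 0.2780.
P_a = ½K_aγH² = 0.5×0.2780×15.2×2.4² = 12.17 kN/m, acting at H/3 = 0.8000 m above the base.
FS_sliding = μW / P_a = 0.41×67.4 / 12.17 = 2.271.

2.27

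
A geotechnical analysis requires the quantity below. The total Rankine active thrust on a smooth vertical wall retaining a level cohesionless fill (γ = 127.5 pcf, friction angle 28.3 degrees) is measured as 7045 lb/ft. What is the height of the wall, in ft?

17.6 ft

K_a = 0.3568. P_a = ½ K_a γ H² ⇒ H = √(2P_a/(K_a γ)).
H = √(2×7045/(0.3568×127.5)) = 17.60 ft.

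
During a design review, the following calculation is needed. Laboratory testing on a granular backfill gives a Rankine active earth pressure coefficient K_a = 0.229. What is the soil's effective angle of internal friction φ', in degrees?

38.9°

K_a = tan²(45° − φ/2) ⇒ 45° − φ/2 = arctan(√0.229) = 25.57°.
φ = 2(45° − 25.57°) = 38.85°.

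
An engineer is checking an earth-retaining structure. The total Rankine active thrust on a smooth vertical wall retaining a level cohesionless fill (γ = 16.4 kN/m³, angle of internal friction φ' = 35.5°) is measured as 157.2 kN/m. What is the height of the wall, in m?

8.50 m

K_a = 0.2653. P_a = ½ K_a γ H² ⇒ H = √(2P_a/(K_a γ)).
H = √(2×157.2/(0.2653×16.4)) = 8.501 m.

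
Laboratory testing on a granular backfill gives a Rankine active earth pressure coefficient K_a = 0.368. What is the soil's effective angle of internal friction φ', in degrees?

27.5°

K_a = tan²(45° − φ/2) ⇒ 45° − φ/2 = arctan(√0.368) = 31.24°.
φ = 2(45° − 31.24°) = 27.52°.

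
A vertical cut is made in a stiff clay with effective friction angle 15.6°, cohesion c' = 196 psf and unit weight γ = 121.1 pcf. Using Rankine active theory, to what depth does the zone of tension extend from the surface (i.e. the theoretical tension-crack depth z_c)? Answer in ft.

4.26 ft

K_a = tan²(45° − 15.6°/2) = 0.5761; √K_a = 0.7590.
The active pressure is zero where K_a γ z = 2c√K_a, so z_c = 2c/(γ√K_a) = 2×196/(121.1×0.7590) = 4.265 ft.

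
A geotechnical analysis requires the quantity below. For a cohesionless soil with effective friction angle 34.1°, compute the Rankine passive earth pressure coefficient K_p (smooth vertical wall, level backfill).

K_p = (1 + sin φ)/(1 − sin φ) = tan²(45° + 34.1°/2) = 3.552.

3.55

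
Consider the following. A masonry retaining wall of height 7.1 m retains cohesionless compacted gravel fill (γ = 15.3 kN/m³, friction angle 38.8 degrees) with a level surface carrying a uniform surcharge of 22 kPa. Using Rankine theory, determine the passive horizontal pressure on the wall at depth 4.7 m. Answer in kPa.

409 kPa

K_p = (1 + sin φ)/(1 − sin φ) = 4.356.
σ_v = γz + q = 15.3 × 4.7 + 22 = 93.91 kPa.
σ_h = K_p σ_v = 4.356 × 93.91 = 409.1 kPa.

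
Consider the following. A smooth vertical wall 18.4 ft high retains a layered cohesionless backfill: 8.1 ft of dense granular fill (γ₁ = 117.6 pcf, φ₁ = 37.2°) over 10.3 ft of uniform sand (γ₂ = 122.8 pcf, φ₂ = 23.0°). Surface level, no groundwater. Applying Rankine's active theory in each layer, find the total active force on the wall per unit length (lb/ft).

K_a1 = tan²(45°−37.2°/2) = 0.2464; K_a2 = tan²(45°−23.0°/2) = 0.4381.
Layer 1: σ at base = K_a1 γ₁ h₁ = 234.7 psf; P₁ = ½×234.7×8.1 = 950.6.
Layer 2: σ_v at top = γ₁h₁ = 952.6; σ_h top = K_a2×952.6 = 417.3; σ_h base = K_a2×(952.6+122.8×10.3) = 971.4.
P₂ = ½(417.3+971.4)×10.3 = 7152. Total P_a = 950.6+7152 = 8103 lb/ft.

8100 lb/ft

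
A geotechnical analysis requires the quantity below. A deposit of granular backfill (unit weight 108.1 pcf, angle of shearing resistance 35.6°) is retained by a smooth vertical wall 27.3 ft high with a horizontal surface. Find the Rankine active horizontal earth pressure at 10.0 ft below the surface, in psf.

286 psf

K_a = (1 − sin φ)/(1 + sin φ) = 0.2641.
σ_h = K_a γ z = 0.2641 × 108.1 × 10.0 = 285.5 psf.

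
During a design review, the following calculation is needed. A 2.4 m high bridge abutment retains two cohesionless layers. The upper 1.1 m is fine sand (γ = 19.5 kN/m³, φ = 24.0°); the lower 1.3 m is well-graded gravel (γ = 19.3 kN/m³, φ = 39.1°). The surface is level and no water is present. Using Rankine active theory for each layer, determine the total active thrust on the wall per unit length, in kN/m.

15.0 kN/m

K_a1 = tan²(45°−24.0°/2) = 0.4217; K_a2 = tan²(45°−39.1°/2) = 0.2265.
Layer 1: σ at base = K_a1 γ₁ h₁ = 9.046 kPa; P₁ = ½×9.046×1.1 = 4.975.
Layer 2: σ_v at top = γ₁h₁ = 21.45; σ_h top = K_a2×21.45 = 4.858; σ_h base = K_a2×(21.45+19.3×1.3) = 10.54.
P₂ = ½(4.858+10.54)×1.3 = 10.01. Total P_a = 4.975+10.01 = 14.98 kN/m.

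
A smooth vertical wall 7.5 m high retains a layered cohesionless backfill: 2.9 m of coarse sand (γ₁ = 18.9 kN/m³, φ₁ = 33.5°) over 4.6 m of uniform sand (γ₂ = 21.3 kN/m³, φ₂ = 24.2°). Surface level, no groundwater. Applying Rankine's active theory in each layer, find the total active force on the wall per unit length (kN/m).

223 kN/m

K_a1 = tan²(45°−33.5°/2) = 0.2887; K_a2 = tan²(45°−24.2°/2) = 0.4185.
Layer 1: σ at base = K_a1 γ₁ h₁ = 15.82 kPa; P₁ = ½×15.82×2.9 = 22.95.
Layer 2: σ_v at top = γ₁h₁ = 54.81; σ_h top = K_a2×54.81 = 22.94; σ_h base = K_a2×(54.81+21.3×4.6) = 63.95.
P₂ = ½(22.94+63.95)×4.6 = 199.8. Total P_a = 22.95+199.8 = 222.8 kN/m.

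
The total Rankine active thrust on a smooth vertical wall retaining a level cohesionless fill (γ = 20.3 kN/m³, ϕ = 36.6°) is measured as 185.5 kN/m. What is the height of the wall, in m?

8.50 m

K_a = 0.2530. P_a = ½ K_a γ H² ⇒ H = √(2P_a/(K_a γ)).
H = √(2×185.5/(0.2530×20.3)) = 8.500 m.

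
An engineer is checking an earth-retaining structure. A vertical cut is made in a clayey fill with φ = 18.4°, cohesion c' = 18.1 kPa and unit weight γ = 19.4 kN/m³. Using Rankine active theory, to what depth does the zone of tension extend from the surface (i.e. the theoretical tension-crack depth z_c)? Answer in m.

K_a = tan²(45° − 18.4°/2) = 0.5202; √K_a = 0.7212.
The active pressure is zero where K_a γ z = 2c√K_a, so z_c = 2c/(γ√K_a) = 2×18.1/(19.4×0.7212) = 2.587 m.

2.59 m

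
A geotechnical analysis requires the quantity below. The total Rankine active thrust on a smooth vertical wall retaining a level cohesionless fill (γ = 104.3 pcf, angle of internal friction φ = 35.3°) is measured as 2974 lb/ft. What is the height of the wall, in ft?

K_a = 0.2675. P_a = ½ K_a γ H² ⇒ H = √(2P_a/(K_a γ)).
H = √(2×2974/(0.2675×104.3)) = 14.60 ft.

14.6 ft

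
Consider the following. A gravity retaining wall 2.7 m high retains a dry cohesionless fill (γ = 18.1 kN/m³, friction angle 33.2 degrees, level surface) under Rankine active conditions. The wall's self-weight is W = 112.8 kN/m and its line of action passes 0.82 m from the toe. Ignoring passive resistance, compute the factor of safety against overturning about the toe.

K_a = tan²(45° − 33.2°/2) = 0.2924.
P_a = ½K_aγH² = 0.5×0.2924×18.1×2.7² = 19.29 kN/m, acting at H/3 = 0.9000 m above the base.
Overturning moment M_o = P_a × H/3 = 19.29 × 0.9000 = 17.36.
Resisting moment M_r = W × 0.82 = 112.8 × 0.82 = 92.50.
FS_overturning = M_r/M_o = 92.50/17.36 = 5.328.

5.33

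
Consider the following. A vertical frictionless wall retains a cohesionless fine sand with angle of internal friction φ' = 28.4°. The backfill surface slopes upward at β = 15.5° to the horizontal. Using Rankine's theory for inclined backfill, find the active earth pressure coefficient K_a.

K_a = cos β · (cos β − √(cos²β − cos²φ)) / (cos β + √(cos²β − cos²φ)).
cos β = 0.9636, cos φ = 0.8796, √(cos²β − cos²φ) = 0.3934.
K_a = 0.9636 × (0.9636 − 0.3934)/(0.9636 + 0.3934) = 0.4049.

0.405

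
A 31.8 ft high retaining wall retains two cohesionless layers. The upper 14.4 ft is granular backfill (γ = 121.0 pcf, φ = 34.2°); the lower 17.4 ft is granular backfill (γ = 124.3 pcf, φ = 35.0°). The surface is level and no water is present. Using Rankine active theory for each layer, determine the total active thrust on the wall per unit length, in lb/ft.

16800 lb/ft

K_a1 = tan²(45°−34.2°/2) = 0.2803; K_a2 = tan²(45°−35.0°/2) = 0.2710.
Layer 1: σ at base = K_a1 γ₁ h₁ = 488.5 psf; P₁ = ½×488.5×14.4 = 3517.
Layer 2: σ_v at top = γ₁h₁ = 1742; σ_h top = K_a2×1742 = 472.2; σ_h base = K_a2×(1742+124.3×17.4) = 1058.
P₂ = ½(472.2+1058)×17.4 = 13310. Total P_a = 3517+13310 = 16830 lb/ft.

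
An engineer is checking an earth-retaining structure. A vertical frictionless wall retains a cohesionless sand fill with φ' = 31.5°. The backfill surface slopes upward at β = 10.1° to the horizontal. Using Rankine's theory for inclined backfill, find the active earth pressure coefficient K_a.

K_a = cos β · (cos β − √(cos²β − cos²φ)) / (cos β + √(cos²β − cos²φ)).
cos β = 0.9845, cos φ = 0.8526, √(cos²β − cos²φ) = 0.4922.
K_a = 0.9845 × (0.9845 − 0.4922)/(0.9845 + 0.4922) = 0.3282.

0.328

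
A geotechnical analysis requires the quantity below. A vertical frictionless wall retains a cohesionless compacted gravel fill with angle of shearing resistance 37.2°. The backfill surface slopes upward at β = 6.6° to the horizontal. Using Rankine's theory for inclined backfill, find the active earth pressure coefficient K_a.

K_a = cos β · (cos β − √(cos²β − cos²φ)) / (cos β + √(cos²β − cos²φ)).
cos β = 0.9934, cos φ = 0.7965, √(cos²β − cos²φ) = 0.5936.
K_a = 0.9934 × (0.9934 − 0.5936)/(0.9934 + 0.5936) = 0.2503.

0.250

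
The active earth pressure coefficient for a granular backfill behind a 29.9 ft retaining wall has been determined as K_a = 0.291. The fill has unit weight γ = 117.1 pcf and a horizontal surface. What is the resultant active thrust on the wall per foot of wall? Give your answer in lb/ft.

15200 lb/ft

P = ½ K_a γ H² = 0.5 × 0.291 × 117.1 × 29.9² = 15230 lb/ft.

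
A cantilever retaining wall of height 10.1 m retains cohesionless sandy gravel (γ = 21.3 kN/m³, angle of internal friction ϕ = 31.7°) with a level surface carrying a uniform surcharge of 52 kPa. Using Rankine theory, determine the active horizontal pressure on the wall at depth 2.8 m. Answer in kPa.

K_a = (1 − sin φ)/(1 + sin φ) = 0.3111.
σ_v = γz + q = 21.3 × 2.8 + 52 = 111.6 kPa.
σ_h = K_a σ_v = 0.3111 × 111.6 = 34.73 kPa.

34.7 kPa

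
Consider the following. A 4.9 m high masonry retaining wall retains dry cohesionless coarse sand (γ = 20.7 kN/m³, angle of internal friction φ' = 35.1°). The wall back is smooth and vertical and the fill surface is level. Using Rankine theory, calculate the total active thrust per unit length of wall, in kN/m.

K_a = tan²(45° − φ/2) = 0.2698.
P_a = ½ K_a γ H² = 0.5 × 0.2698 × 20.7 × 4.9² = 67.06 kN/m.

67.1 kN/m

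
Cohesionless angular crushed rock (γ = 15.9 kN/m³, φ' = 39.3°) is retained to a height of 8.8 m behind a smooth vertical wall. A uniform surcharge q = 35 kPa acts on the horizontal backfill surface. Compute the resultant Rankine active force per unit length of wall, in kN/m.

207 kN/m

K_a = tan²(45° − φ/2) = 0.2245.
Soil triangle: ½ K_a γ H² = 0.5×0.2245×15.9×8.8² = 138.2 kN/m.
Surcharge rectangle: K_a q H = 0.2245×35×8.8 = 69.13 kN/m.
Total = 138.2 + 69.13 = 207.3 kN/m.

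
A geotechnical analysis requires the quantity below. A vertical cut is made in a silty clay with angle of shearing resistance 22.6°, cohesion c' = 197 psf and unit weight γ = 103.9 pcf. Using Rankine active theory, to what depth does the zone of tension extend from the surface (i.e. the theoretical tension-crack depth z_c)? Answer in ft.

5.69 ft

K_a = tan²(45° − 22.6°/2) = 0.4448; √K_a = 0.6669.
The active pressure is zero where K_a γ z = 2c√K_a, so z_c = 2c/(γ√K_a) = 2×197/(103.9×0.6669) = 5.686 ft.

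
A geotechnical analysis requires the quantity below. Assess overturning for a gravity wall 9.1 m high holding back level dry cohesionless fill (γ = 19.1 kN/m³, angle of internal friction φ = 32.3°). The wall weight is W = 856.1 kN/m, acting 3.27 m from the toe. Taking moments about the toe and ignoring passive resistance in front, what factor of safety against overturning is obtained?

K_a = tan²(45° − 32.3°/2) = 0.3035.
P_a = ½K_aγH² = 0.5×0.3035×19.1×9.1² = 240.0 kN/m, acting at H/3 = 3.033 m above the base.
Overturning moment M_o = P_a × H/3 = 240.0 × 3.033 = 728.0.
Resisting moment M_r = W × 3.27 = 856.1 × 3.27 = 2799.
FS_overturning = M_r/M_o = 2799/728.0 = 3.845.

3.85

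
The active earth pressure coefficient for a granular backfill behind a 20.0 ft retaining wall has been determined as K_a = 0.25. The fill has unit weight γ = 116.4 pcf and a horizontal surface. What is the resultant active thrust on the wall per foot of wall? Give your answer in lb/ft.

P = ½ K_a γ H² = 0.5 × 0.25 × 116.4 × 20.0² = 5820 lb/ft.

5820 lb/ft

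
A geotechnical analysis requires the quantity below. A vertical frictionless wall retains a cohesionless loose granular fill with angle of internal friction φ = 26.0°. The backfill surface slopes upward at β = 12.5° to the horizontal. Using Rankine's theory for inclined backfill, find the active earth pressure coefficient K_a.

K_a = cos β · (cos β − √(cos²β − cos²φ)) / (cos β + √(cos²β − cos²φ)).
cos β = 0.9763, cos φ = 0.8988, √(cos²β − cos²φ) = 0.3812.
K_a = 0.9763 × (0.9763 − 0.3812)/(0.9763 + 0.3812) = 0.4280.

0.428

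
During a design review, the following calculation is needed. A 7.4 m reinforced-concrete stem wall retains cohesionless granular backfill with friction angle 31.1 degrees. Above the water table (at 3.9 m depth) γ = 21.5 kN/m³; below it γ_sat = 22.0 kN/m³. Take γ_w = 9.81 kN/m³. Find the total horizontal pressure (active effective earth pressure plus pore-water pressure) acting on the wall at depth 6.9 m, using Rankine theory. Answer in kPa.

67.8 kPa

K_a = (1 − sin φ)/(1 + sin φ) = 0.3188.
γ' = 22.0 − 9.81 = 12.19 kN/m³.
Effective vertical stress at 6.9 m: σ'_v = 21.5×3.9 + 12.19×3.00 = 120.4 kPa.
σ'_h = K_a σ'_v = 0.3188 × 120.4 = 38.39 kPa; u = γ_w × 3.00 = 29.43 kPa.
Total σ_h = 38.39 + 29.43 = 67.82 kPa.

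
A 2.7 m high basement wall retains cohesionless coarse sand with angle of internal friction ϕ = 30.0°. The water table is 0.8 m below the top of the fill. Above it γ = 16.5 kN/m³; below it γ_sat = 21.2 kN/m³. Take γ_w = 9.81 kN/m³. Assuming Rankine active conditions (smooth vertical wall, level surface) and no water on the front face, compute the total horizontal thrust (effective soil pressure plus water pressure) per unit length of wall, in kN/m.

K_a = tan²(45° − φ/2) = 0.3333.
γ' = 21.2 − 9.81 = 11.39 kN/m³. Depth below WT = 1.9 m.
σ'_h at WT = K_a γ d_w = 4.400 kPa; at base = 4.400 + K_a γ' × 1.9 = 11.61 kPa.
P₁ (0–0.8 m) = ½×4.400×0.8 = 1.760. P₂ (0.8–2.7 m) = ½(4.400+11.61)×1.9 = 15.21.
P_w = ½ γ_w h₂² = 0.5×9.81×1.9² = 17.71. Total = 1.760+15.21+17.71 = 34.68 kN/m.

34.7 kN/m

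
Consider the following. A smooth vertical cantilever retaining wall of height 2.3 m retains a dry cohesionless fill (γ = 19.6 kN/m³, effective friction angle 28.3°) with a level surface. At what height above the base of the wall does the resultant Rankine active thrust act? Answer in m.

K_a = 0.3568.
The pressure distribution is triangular, so the resultant acts at H/3 above the base = 2.3/3 = 0.7667 m.

0.767 m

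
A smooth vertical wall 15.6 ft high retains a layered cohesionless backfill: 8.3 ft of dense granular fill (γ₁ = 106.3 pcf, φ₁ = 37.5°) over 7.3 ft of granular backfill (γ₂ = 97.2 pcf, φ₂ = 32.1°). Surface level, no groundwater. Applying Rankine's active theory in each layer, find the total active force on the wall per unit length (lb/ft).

K_a1 = tan²(45°−37.5°/2) = 0.2432; K_a2 = tan²(45°−32.1°/2) = 0.3060.
Layer 1: σ at base = K_a1 γ₁ h₁ = 214.6 psf; P₁ = ½×214.6×8.3 = 890.4.
Layer 2: σ_v at top = γ₁h₁ = 882.3; σ_h top = K_a2×882.3 = 270.0; σ_h base = K_a2×(882.3+97.2×7.3) = 487.1.
P₂ = ½(270.0+487.1)×7.3 = 2763. Total P_a = 890.4+2763 = 3654 lb/ft.

3650 lb/ft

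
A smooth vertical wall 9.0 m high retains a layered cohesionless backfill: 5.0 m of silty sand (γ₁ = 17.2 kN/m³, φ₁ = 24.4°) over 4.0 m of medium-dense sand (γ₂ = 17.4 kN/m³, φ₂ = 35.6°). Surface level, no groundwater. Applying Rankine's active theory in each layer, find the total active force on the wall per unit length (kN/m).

217 kN/m

K_a1 = tan²(45°−24.4°/2) = 0.4153; K_a2 = tan²(45°−35.6°/2) = 0.2641.
Layer 1: σ at base = K_a1 γ₁ h₁ = 35.72 kPa; P₁ = ½×35.72×5.0 = 89.29.
Layer 2: σ_v at top = γ₁h₁ = 86.00; σ_h top = K_a2×86.00 = 22.71; σ_h base = K_a2×(86.00+17.4×4.0) = 41.10.
P₂ = ½(22.71+41.10)×4.0 = 127.6. Total P_a = 89.29+127.6 = 216.9 kN/m.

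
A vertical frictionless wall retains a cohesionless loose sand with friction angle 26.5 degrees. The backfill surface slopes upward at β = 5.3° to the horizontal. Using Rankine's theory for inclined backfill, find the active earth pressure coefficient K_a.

K_a = cos β · (cos β − √(cos²β − cos²φ)) / (cos β + √(cos²β − cos²φ)).
cos β = 0.9957, cos φ = 0.8949, √(cos²β − cos²φ) = 0.4365.
K_a = 0.9957 × (0.9957 − 0.4365)/(0.9957 + 0.4365) = 0.3888.

0.389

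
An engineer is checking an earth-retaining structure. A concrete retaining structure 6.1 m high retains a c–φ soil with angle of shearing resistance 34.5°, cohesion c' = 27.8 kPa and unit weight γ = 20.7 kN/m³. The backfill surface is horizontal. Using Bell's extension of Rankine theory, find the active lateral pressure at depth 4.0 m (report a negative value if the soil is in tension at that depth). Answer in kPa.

-6.33 kPa

K_a = (1 − sin φ)/(1 + sin φ) = 0.2768.
σ_a = K_a γ z − 2c√K_a = 0.2768×20.7×4.0 − 2×27.8×0.5261 = -6.333 kPa.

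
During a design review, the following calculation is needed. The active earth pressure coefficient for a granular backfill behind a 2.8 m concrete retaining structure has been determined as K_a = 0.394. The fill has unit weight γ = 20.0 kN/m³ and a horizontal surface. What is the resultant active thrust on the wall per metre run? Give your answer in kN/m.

P = ½ K_a γ H² = 0.5 × 0.394 × 20.0 × 2.8² = 30.89 kN/m.

30.9 kN/m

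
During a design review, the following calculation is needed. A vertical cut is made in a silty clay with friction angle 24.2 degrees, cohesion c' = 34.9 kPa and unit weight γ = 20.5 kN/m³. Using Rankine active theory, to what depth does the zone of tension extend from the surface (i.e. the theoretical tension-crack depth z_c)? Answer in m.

K_a = tan²(45° − 24.2°/2) = 0.4185; √K_a = 0.6469.
The active pressure is zero where K_a γ z = 2c√K_a, so z_c = 2c/(γ√K_a) = 2×34.9/(20.5×0.6469) = 5.263 m.

5.26 m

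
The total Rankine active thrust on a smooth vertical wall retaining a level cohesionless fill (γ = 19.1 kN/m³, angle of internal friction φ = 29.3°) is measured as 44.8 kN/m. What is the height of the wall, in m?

K_a = 0.3428. P_a = ½ K_a γ H² ⇒ H = √(2P_a/(K_a γ)).
H = √(2×44.8/(0.3428×19.1)) = 3.699 m.

3.70 m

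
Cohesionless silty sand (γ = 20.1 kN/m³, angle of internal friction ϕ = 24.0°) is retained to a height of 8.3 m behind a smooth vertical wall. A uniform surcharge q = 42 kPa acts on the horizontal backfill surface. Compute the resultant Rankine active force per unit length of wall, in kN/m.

439 kN/m

K_a = tan²(45° − φ/2) = 0.4217.
Soil triangle: ½ K_a γ H² = 0.5×0.4217×20.1×8.3² = 292.0 kN/m.
Surcharge rectangle: K_a q H = 0.4217×42×8.3 = 147.0 kN/m.
Total = 292.0 + 147.0 = 439.0 kN/m.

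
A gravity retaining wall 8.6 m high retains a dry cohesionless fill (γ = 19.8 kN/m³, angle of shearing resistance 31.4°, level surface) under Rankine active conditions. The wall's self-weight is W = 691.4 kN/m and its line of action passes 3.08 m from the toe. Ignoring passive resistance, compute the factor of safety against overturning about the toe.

3.22

K_a = tan²(45° − 31.4°/2) = 0.3149.
P_a = ½K_aγH² = 0.5×0.3149×19.8×8.6² = 230.6 kN/m, acting at H/3 = 2.867 m above the base.
Overturning moment M_o = P_a × H/3 = 230.6 × 2.867 = 661.0.
Resisting moment M_r = W × 3.08 = 691.4 × 3.08 = 2130.
FS_overturning = M_r/M_o = 2130/661.0 = 3.222.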